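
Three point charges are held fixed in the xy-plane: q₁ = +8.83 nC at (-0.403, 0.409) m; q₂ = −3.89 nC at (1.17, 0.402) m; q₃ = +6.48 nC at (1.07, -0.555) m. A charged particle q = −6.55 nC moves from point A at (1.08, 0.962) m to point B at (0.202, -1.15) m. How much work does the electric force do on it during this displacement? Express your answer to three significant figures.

The work done by the electric force is W_field = −ΔU = −q(V_B − V_A) = q(V_A − V_B).
At A: distances to the source charges are 1.58 m, 0.567 m, 1.52 m; V_A = Σ kqᵢ/rᵢ = 26.9 V.
At B: distances to the source charges are 1.67 m, 1.83 m, 1.05 m; V_B = Σ kqᵢ/rᵢ = 83.7 V.
ΔV = V_B − V_A = 56.8 V.
W_field = −qΔV = −(-6.55×10⁻⁹ C)(56.8 V) = 3.72×10⁻⁷ J.

3.72×10⁻⁷ J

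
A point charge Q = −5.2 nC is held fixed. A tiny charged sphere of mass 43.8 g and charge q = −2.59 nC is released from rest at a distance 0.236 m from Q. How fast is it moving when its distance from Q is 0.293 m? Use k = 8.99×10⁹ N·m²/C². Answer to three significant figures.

2.13×10⁻³ m/s

Only the electrostatic force acts, so mechanical energy is conserved: ½mv² = U₁ − U₂ = kQq(1/r₁ − 1/r₂).
U₁ − U₂ = (8.99×10⁹ N·m²/C²)(-5.20×10⁻⁹ C)(-2.59×10⁻⁹ C)(1/0.236 − 1/0.293) = 9.98×10⁻⁸ J.
v = √(2·9.98×10⁻⁸/0.0438) = 2.13×10⁻³ m/s.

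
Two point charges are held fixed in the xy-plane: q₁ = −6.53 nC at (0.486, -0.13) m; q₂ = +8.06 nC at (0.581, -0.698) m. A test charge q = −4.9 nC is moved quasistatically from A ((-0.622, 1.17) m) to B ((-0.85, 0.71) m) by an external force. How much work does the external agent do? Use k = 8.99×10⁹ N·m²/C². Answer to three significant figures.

For quasistatic motion the external work equals the change in potential energy: W_ext = qΔV = q(V_B − V_A).
At A: distances to the source charges are 1.71 m, 2.22 m; V_A = Σ kqᵢ/rᵢ = -1.76 V.
At B: distances to the source charges are 1.58 m, 2.01 m; V_B = Σ kqᵢ/rᵢ = -1.11 V.
ΔV = V_B − V_A = 0.651 V.
W_ext = qΔV = (-4.90×10⁻⁹ C)(0.651 V) = -3.19×10⁻⁹ J.

-3.19×10⁻⁹ J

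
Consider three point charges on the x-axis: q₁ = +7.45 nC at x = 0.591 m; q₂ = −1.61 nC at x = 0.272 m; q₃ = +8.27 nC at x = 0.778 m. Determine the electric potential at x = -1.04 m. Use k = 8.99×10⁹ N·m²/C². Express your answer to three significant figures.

70.9 V

Electric potential is a scalar, so the contributions from each charge add algebraically: V = Σ kqᵢ/rᵢ.
Distances from the field point to each charge: r₁ = 1.63 m, r₂ = 1.31 m, r₃ = 1.82 m.
V = k[(7.45×10⁻⁹)/(1.63) + (-1.61×10⁻⁹)/(1.31) + (8.27×10⁻⁹)/(1.82)] = 70.9 V.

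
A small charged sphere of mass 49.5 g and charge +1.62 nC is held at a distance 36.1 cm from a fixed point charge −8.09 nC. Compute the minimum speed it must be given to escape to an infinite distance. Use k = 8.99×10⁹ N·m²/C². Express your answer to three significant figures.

To just escape, total mechanical energy must reach zero at infinity: ½mv²_min + U = 0, so ½mv²_min = −U = |kQq|/r.
|U| = |kQq|/r = (8.99×10⁹ N·m²/C²)(8.09×10⁻⁹)(1.62×10⁻⁹)/(0.361) = 3.26×10⁻⁷ J.
v_min = √(2|U|/m) = √(2·3.26×10⁻⁷/0.0495) = 3.63×10⁻³ m/s.

3.63×10⁻³ m/s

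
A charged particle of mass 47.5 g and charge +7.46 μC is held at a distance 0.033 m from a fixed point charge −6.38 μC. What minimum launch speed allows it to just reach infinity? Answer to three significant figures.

23.4 m/s

To just escape, total mechanical energy must reach zero at infinity: ½mv²_min + U = 0, so ½mv²_min = −U = |kQq|/r.
|U| = |kQq|/r = (8.99×10⁹ N·m²/C²)(6.38×10⁻⁶)(7.46×10⁻⁶)/(0.0330) = 13.0 J.
v_min = √(2|U|/m) = √(2·13.0/0.0475) = 23.4 m/s.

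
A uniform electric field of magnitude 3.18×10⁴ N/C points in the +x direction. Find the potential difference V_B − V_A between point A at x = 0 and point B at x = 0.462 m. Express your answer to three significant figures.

In a uniform field, potential decreases in the direction of E: V_B − V_A = −E·Δx.
V_B − V_A = −(3.18×10⁴ V/m)(0.462 m) = -1.47×10⁴ V.

-1.47×10⁴ V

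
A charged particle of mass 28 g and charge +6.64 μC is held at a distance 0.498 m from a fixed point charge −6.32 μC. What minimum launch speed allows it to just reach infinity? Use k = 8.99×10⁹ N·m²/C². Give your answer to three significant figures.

To just escape, total mechanical energy must reach zero at infinity: ½mv²_min + U = 0, so ½mv²_min = −U = |kQq|/r.
|U| = |kQq|/r = (8.99×10⁹ N·m²/C²)(6.32×10⁻⁶)(6.64×10⁻⁶)/(0.498) = 0.758 J.
v_min = √(2|U|/m) = √(2·0.758/0.0280) = 7.36 m/s.

7.36 m/s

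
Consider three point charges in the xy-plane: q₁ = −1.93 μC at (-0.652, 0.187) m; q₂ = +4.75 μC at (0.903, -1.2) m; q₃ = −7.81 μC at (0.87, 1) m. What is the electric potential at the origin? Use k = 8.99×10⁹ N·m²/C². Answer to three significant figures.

-5.01×10⁴ V

The total potential is the scalar sum of each charge's contribution, V = Σ kqᵢ/rᵢ.
Distances from the field point to each charge: r₁ = 0.678 m, r₂ = 1.50 m, r₃ = 1.33 m.
V = k[(-1.93×10⁻⁶)/(0.678) + (4.75×10⁻⁶)/(1.50) + (-7.81×10⁻⁶)/(1.33)] = -5.01×10⁴ V.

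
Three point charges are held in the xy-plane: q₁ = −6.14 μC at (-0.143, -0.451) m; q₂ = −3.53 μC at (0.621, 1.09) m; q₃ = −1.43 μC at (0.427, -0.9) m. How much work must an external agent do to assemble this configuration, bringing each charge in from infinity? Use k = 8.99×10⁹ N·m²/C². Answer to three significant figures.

The assembly work is the sum of pairwise potential energies, U = Σ_{i<j} kqᵢqⱼ/rᵢⱼ.
Pair separations: r₁₂ = 1.72 m, r₁₃ = 0.726 m, r₂₃ = 2.00 m.
U = (0.113) + (0.109) + (0.0227) = 0.245 J.

0.245 J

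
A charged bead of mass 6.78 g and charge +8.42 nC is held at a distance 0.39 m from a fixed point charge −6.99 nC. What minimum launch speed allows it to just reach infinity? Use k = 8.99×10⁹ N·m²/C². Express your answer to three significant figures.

0.0200 m/s

To just escape, total mechanical energy must reach zero at infinity: ½mv²_min + U = 0, so ½mv²_min = −U = |kQq|/r.
|U| = |kQq|/r = (8.99×10⁹ N·m²/C²)(6.99×10⁻⁹)(8.42×10⁻⁹)/(0.390) = 1.36×10⁻⁶ J.
v_min = √(2|U|/m) = √(2·1.36×10⁻⁶/6.78×10⁻³) = 0.0200 m/s.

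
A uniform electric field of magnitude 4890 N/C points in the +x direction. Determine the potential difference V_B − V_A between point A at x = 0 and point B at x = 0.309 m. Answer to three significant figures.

In a uniform field, potential decreases in the direction of E: V_B − V_A = −E·Δx.
V_B − V_A = −(4890 V/m)(0.309 m) = -1510 V.

-1510 V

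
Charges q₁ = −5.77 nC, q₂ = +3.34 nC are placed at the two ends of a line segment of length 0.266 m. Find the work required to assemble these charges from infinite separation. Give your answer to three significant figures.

The assembly work is the sum of pairwise potential energies, U = Σ_{i<j} kqᵢqⱼ/rᵢⱼ.
The separation is r = 0.266 m.
U = (-6.51×10⁻⁷) = -6.51×10⁻⁷ J.

-6.51×10⁻⁷ J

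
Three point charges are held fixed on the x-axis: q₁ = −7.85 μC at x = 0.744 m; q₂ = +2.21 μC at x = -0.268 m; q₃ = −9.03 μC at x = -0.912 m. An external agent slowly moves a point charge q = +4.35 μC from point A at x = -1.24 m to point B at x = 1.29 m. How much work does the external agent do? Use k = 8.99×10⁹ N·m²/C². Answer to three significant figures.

For quasistatic motion the external work equals the change in potential energy: W_ext = qΔV = q(V_B − V_A).
At A: distances to the source charges are 1.98 m, 0.972 m, 0.328 m; V_A = Σ kqᵢ/rᵢ = -2.63×10⁵ V.
At B: distances to the source charges are 0.546 m, 1.56 m, 2.20 m; V_B = Σ kqᵢ/rᵢ = -1.53×10⁵ V.
ΔV = V_B − V_A = 1.09×10⁵ V.
W_ext = qΔV = (4.35×10⁻⁶ C)(1.09×10⁵ V) = 0.475 J.

0.475 J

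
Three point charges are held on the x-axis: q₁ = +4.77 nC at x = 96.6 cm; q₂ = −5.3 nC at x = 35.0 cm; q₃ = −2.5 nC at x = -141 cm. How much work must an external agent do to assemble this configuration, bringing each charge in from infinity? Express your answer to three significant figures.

-3.46×10⁻⁷ J

The assembly work is the sum of pairwise potential energies, U = Σ_{i<j} kqᵢqⱼ/rᵢⱼ.
Pair separations: r₁₂ = 0.616 m, r₁₃ = 2.38 m, r₂₃ = 1.76 m.
U = (-3.69×10⁻⁷) + (-4.51×10⁻⁸) + (6.77×10⁻⁸) = -3.46×10⁻⁷ J.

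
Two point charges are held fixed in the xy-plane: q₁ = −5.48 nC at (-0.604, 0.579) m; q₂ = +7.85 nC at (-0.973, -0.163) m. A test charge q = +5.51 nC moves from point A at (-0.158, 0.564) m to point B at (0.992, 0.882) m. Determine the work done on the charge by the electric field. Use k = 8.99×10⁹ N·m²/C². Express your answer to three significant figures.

-2.60×10⁻⁷ J

The work done by the electric force is W_field = −ΔU = −q(V_B − V_A) = q(V_A − V_B).
At A: distances to the source charges are 0.446 m, 1.09 m; V_A = Σ kqᵢ/rᵢ = -45.8 V.
At B: distances to the source charges are 1.62 m, 2.23 m; V_B = Σ kqᵢ/rᵢ = 1.38 V.
ΔV = V_B − V_A = 47.2 V.
W_field = −qΔV = −(5.51×10⁻⁹ C)(47.2 V) = -2.60×10⁻⁷ J.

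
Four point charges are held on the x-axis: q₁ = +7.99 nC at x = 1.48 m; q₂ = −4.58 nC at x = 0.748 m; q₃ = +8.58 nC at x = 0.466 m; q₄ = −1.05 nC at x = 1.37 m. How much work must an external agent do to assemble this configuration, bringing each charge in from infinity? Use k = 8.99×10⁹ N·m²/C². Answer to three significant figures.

The work to assemble the configuration equals its total potential energy, U = Σ kqᵢqⱼ/rᵢⱼ over all pairs.
Pair separations: r₁₂ = 0.732 m, r₁₃ = 1.01 m, r₁₄ = 0.110 m, r₂₃ = 0.282 m, r₂₄ = 0.622 m, r₃₄ = 0.904 m.
Summing all 6 pair terms gives U = -1.80×10⁻⁶ J.

-1.80×10⁻⁶ J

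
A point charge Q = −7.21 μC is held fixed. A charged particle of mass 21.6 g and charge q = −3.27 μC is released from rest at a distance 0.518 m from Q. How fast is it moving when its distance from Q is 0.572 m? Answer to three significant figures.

Only the electrostatic force acts, so mechanical energy is conserved: ½mv² = U₁ − U₂ = kQq(1/r₁ − 1/r₂).
U₁ − U₂ = (8.99×10⁹ N·m²/C²)(-7.21×10⁻⁶ C)(-3.27×10⁻⁶ C)(1/0.518 − 1/0.572) = 0.0386 J.
v = √(2·0.0386/0.0216) = 1.89 m/s.

1.89 m/s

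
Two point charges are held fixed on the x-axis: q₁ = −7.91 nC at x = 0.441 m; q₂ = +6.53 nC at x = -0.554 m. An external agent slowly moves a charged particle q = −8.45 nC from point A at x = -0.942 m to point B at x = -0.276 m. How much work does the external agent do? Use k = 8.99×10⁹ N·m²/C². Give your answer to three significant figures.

-1.02×10⁻⁷ J

For quasistatic motion the external work equals the change in potential energy: W_ext = qΔV = q(V_B − V_A).
At A: distances to the source charges are 1.38 m, 0.388 m; V_A = Σ kqᵢ/rᵢ = 99.9 V.
At B: distances to the source charges are 0.717 m, 0.278 m; V_B = Σ kqᵢ/rᵢ = 112 V.
ΔV = V_B − V_A = 12.1 V.
W_ext = qΔV = (-8.45×10⁻⁹ C)(12.1 V) = -1.02×10⁻⁷ J.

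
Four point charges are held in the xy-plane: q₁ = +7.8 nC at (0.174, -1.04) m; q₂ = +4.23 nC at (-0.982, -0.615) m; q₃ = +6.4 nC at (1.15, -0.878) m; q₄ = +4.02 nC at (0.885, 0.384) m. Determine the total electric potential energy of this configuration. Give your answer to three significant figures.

The assembly work is the sum of pairwise potential energies, U = Σ_{i<j} kqᵢqⱼ/rᵢⱼ.
Pair separations: r₁₂ = 1.23 m, r₁₃ = 0.989 m, r₁₄ = 1.59 m, r₂₃ = 2.15 m, r₂₄ = 2.12 m, r₃₄ = 1.29 m.
Summing all 6 pair terms gives U = 1.24×10⁻⁶ J.

1.24×10⁻⁶ J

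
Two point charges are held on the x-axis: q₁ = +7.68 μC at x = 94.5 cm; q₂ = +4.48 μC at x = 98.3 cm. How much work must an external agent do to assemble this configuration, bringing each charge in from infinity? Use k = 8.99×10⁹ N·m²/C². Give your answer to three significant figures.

The work to assemble the configuration equals its total potential energy, U = Σ kqᵢqⱼ/rᵢⱼ over all pairs.
Pair separations: r₁₂ = 0.0380 m.
U = (8.14) = 8.14 J.

8.14 J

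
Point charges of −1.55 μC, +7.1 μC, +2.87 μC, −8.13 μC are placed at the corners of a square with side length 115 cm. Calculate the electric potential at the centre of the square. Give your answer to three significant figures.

Electric potential is a scalar, so the contributions from each charge add algebraically: V = Σ kqᵢ/rᵢ.
The distance from each corner to the centre is a√2/2 = 0.813 m.
V = k[(-1.55×10⁻⁶)/(0.813) + (7.10×10⁻⁶)/(0.813) + (2.87×10⁻⁶)/(0.813) + (-8.13×10⁻⁶)/(0.813)] = 3210 V.

3210 V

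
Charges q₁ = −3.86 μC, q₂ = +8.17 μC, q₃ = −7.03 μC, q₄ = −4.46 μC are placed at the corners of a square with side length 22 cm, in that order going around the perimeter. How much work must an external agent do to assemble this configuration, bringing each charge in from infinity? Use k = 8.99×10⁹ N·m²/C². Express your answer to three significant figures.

-1.92 J

The work to assemble the configuration equals its total potential energy, U = Σ kqᵢqⱼ/rᵢⱼ over all pairs.
The four side pairs have separation 0.220 m and the two diagonal pairs 0.311 m.
Summing all 6 pair terms gives U = -1.92 J.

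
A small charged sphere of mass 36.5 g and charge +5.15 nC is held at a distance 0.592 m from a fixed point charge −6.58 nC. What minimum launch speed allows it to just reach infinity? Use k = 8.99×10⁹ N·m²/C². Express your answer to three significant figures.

5.31×10⁻³ m/s

To just escape, total mechanical energy must reach zero at infinity: ½mv²_min + U = 0, so ½mv²_min = −U = |kQq|/r.
|U| = |kQq|/r = (8.99×10⁹ N·m²/C²)(6.58×10⁻⁹)(5.15×10⁻⁹)/(0.592) = 5.15×10⁻⁷ J.
v_min = √(2|U|/m) = √(2·5.15×10⁻⁷/0.0365) = 5.31×10⁻³ m/s.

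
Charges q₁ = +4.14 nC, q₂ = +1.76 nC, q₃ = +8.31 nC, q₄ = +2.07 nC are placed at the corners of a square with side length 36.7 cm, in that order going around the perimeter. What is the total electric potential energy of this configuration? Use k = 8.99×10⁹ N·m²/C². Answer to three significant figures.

1.83×10⁻⁶ J

The work to assemble the configuration equals its total potential energy, U = Σ kqᵢqⱼ/rᵢⱼ over all pairs.
The four side pairs have separation 0.367 m and the two diagonal pairs 0.519 m.
Summing all 6 pair terms gives U = 1.83×10⁻⁶ J.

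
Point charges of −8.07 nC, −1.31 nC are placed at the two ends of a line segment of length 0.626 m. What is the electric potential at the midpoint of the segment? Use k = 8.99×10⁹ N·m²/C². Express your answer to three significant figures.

Electric potential is a scalar, so the contributions from each charge add algebraically: V = Σ kqᵢ/rᵢ.
Each charge is 0.313 m from the midpoint.
V = k[(-8.07×10⁻⁹)/(0.313) + (-1.31×10⁻⁹)/(0.313)] = -269 V.

-269 V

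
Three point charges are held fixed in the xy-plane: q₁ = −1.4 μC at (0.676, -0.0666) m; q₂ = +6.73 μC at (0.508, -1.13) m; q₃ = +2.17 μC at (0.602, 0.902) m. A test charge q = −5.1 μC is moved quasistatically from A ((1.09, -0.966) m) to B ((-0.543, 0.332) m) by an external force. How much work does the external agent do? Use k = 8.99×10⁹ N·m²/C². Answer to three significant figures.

For quasistatic motion the external work equals the change in potential energy: W_ext = qΔV = q(V_B − V_A).
At A: distances to the source charges are 0.990 m, 0.605 m, 1.93 m; V_A = Σ kqᵢ/rᵢ = 9.75×10⁴ V.
At B: distances to the source charges are 1.28 m, 1.80 m, 1.28 m; V_B = Σ kqᵢ/rᵢ = 3.90×10⁴ V.
ΔV = V_B − V_A = -5.84×10⁴ V.
W_ext = qΔV = (-5.10×10⁻⁶ C)(-5.84×10⁴ V) = 0.298 J.

0.298 J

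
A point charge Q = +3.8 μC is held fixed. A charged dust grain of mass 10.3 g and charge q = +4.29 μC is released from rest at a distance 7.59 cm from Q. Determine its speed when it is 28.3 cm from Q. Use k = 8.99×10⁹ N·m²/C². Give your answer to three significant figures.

Only the electrostatic force acts, so mechanical energy is conserved: ½mv² = U₁ − U₂ = kQq(1/r₁ − 1/r₂).
U₁ − U₂ = (8.99×10⁹ N·m²/C²)(3.80×10⁻⁶ C)(4.29×10⁻⁶ C)(1/0.0759 − 1/0.283) = 1.41 J.
v = √(2·1.41/0.0103) = 16.6 m/s.

16.6 m/s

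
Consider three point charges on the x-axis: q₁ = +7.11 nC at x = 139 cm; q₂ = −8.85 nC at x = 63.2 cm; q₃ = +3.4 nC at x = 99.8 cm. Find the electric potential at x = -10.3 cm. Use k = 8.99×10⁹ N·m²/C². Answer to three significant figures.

The total potential is the scalar sum of each charge's contribution, V = Σ kqᵢ/rᵢ.
Distances from the field point to each charge: r₁ = 1.49 m, r₂ = 0.735 m, r₃ = 1.10 m.
V = k[(7.11×10⁻⁹)/(1.49) + (-8.85×10⁻⁹)/(0.735) + (3.40×10⁻⁹)/(1.10)] = -37.7 V.

-37.7 V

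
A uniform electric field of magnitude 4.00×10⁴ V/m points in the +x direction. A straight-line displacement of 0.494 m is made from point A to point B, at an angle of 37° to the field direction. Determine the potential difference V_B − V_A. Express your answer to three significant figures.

-1.58×10⁴ V

Only the component of displacement along E changes the potential: ΔV = −E·d·cosθ.
ΔV = −(4.00×10⁴ V/m)(0.494 m)cos37° = -1.58×10⁴ V.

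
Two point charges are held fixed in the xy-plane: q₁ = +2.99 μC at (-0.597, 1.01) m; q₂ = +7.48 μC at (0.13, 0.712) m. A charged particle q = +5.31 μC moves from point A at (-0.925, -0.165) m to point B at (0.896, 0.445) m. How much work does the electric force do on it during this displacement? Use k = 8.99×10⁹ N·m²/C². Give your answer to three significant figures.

-0.152 J

The work done by the electric force is W_field = −ΔU = −q(V_B − V_A) = q(V_A − V_B).
At A: distances to the source charges are 1.22 m, 1.37 m; V_A = Σ kqᵢ/rᵢ = 7.10×10⁴ V.
At B: distances to the source charges are 1.60 m, 0.811 m; V_B = Σ kqᵢ/rᵢ = 9.97×10⁴ V.
ΔV = V_B − V_A = 2.87×10⁴ V.
W_field = −qΔV = −(5.31×10⁻⁶ C)(2.87×10⁴ V) = -0.152 J.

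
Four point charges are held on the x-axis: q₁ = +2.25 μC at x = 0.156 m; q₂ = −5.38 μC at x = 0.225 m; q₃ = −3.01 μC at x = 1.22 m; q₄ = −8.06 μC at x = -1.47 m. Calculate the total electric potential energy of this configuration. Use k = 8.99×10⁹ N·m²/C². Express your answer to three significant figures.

The work to assemble the configuration equals its total potential energy, U = Σ kqᵢqⱼ/rᵢⱼ over all pairs.
Pair separations: r₁₂ = 0.0690 m, r₁₃ = 1.06 m, r₁₄ = 1.63 m, r₂₃ = 0.995 m, r₂₄ = 1.70 m, r₃₄ = 2.69 m.
Summing all 6 pair terms gives U = -1.28 J.

-1.28 J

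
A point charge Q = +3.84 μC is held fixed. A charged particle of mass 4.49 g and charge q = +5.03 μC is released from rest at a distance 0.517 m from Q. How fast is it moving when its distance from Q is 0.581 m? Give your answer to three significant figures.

Only the electrostatic force acts, so mechanical energy is conserved: ½mv² = U₁ − U₂ = kQq(1/r₁ − 1/r₂).
U₁ − U₂ = (8.99×10⁹ N·m²/C²)(3.84×10⁻⁶ C)(5.03×10⁻⁶ C)(1/0.517 − 1/0.581) = 0.0370 J.
v = √(2·0.0370/4.49×10⁻³) = 4.06 m/s.

4.06 m/s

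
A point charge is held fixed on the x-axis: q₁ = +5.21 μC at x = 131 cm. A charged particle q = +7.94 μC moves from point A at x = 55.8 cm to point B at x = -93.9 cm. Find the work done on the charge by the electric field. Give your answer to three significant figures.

0.329 J

The work done by the electric force is W_field = −ΔU = −q(V_B − V_A) = q(V_A − V_B).
At A: distance to the source charge is 0.752 m; V_A = kq₁/r = 6.23×10⁴ V.
At B: distance to the source charge is 2.25 m; V_B = kq₁/r = 2.08×10⁴ V.
ΔV = V_B − V_A = -4.15×10⁴ V.
W_field = −qΔV = −(7.94×10⁻⁶ C)(-4.15×10⁴ V) = 0.329 J.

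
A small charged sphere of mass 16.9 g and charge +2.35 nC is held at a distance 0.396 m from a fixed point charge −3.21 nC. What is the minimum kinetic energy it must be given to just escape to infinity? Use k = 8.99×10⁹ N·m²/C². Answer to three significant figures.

1.71×10⁻⁷ J

To just escape, total mechanical energy must reach zero at infinity: ½mv²_min + U = 0, so ½mv²_min = −U = |kQq|/r.
|U| = |kQq|/r = (8.99×10⁹ N·m²/C²)(3.21×10⁻⁹)(2.35×10⁻⁹)/(0.396) = 1.71×10⁻⁷ J.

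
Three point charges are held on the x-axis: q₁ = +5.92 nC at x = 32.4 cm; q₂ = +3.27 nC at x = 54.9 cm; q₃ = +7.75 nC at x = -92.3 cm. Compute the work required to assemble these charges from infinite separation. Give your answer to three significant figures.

1.26×10⁻⁶ J

The assembly work is the sum of pairwise potential energies, U = Σ_{i<j} kqᵢqⱼ/rᵢⱼ.
Pair separations: r₁₂ = 0.225 m, r₁₃ = 1.25 m, r₂₃ = 1.47 m.
U = (7.73×10⁻⁷) + (3.31×10⁻⁷) + (1.55×10⁻⁷) = 1.26×10⁻⁶ J.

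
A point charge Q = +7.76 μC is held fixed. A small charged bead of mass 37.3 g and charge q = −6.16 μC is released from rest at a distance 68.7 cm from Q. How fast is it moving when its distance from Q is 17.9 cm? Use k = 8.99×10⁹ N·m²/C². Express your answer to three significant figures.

Only the electrostatic force acts, so mechanical energy is conserved: ½mv² = U₁ − U₂ = kQq(1/r₁ − 1/r₂).
U₁ − U₂ = (8.99×10⁹ N·m²/C²)(7.76×10⁻⁶ C)(-6.16×10⁻⁶ C)(1/0.687 − 1/0.179) = 1.78 J.
v = √(2·1.78/0.0373) = 9.76 m/s.

9.76 m/s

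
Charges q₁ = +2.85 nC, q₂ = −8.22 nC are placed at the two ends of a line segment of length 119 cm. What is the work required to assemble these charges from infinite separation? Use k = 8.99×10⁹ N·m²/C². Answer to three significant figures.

The work to assemble the configuration equals its total potential energy, U = Σ kqᵢqⱼ/rᵢⱼ over all pairs.
The separation is r = 1.19 m.
U = (-1.77×10⁻⁷) = -1.77×10⁻⁷ J.

-1.77×10⁻⁷ J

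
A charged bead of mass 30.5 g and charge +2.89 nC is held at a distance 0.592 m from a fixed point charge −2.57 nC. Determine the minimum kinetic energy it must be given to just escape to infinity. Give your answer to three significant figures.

1.13×10⁻⁷ J

To just escape, total mechanical energy must reach zero at infinity: ½mv²_min + U = 0, so ½mv²_min = −U = |kQq|/r.
|U| = |kQq|/r = (8.99×10⁹ N·m²/C²)(2.57×10⁻⁹)(2.89×10⁻⁹)/(0.592) = 1.13×10⁻⁷ J.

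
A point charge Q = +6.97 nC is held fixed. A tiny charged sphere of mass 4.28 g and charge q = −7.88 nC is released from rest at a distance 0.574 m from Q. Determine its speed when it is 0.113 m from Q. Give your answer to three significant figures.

0.0405 m/s

Only the electrostatic force acts, so mechanical energy is conserved: ½mv² = U₁ − U₂ = kQq(1/r₁ − 1/r₂).
U₁ − U₂ = (8.99×10⁹ N·m²/C²)(6.97×10⁻⁹ C)(-7.88×10⁻⁹ C)(1/0.574 − 1/0.113) = 3.51×10⁻⁶ J.
v = √(2·3.51×10⁻⁶/4.28×10⁻³) = 0.0405 m/s.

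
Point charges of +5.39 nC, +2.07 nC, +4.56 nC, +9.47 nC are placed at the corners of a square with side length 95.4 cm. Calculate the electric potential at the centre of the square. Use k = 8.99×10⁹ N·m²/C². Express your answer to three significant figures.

Electric potential is a scalar, so the contributions from each charge add algebraically: V = Σ kqᵢ/rᵢ.
The distance from each corner to the centre is a√2/2 = 0.675 m.
V = k[(5.39×10⁻⁹)/(0.675) + (2.07×10⁻⁹)/(0.675) + (4.56×10⁻⁹)/(0.675) + (9.47×10⁻⁹)/(0.675)] = 286 V.

286 V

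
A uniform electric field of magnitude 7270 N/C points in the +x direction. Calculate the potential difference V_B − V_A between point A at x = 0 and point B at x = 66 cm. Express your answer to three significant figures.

-4800 V

In a uniform field, potential decreases in the direction of E: V_B − V_A = −E·Δx.
V_B − V_A = −(7270 V/m)(0.660 m) = -4800 V.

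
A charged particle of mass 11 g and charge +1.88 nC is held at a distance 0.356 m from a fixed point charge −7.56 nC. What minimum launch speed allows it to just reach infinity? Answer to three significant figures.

To just escape, total mechanical energy must reach zero at infinity: ½mv²_min + U = 0, so ½mv²_min = −U = |kQq|/r.
|U| = |kQq|/r = (8.99×10⁹ N·m²/C²)(7.56×10⁻⁹)(1.88×10⁻⁹)/(0.356) = 3.59×10⁻⁷ J.
v_min = √(2|U|/m) = √(2·3.59×10⁻⁷/0.0110) = 8.08×10⁻³ m/s.

8.08×10⁻³ m/s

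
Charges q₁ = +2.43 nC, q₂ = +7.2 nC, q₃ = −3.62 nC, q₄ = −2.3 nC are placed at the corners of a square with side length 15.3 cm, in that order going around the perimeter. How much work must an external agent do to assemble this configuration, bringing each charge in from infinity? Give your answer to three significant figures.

The work to assemble the configuration equals its total potential energy, U = Σ kqᵢqⱼ/rᵢⱼ over all pairs.
The four side pairs have separation 0.153 m and the two diagonal pairs 0.216 m.
Summing all 6 pair terms gives U = -1.40×10⁻⁶ J.

-1.40×10⁻⁶ J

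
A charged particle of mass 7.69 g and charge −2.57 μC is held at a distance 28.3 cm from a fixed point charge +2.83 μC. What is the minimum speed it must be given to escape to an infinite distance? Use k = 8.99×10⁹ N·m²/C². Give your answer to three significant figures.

To just escape, total mechanical energy must reach zero at infinity: ½mv²_min + U = 0, so ½mv²_min = −U = |kQq|/r.
|U| = |kQq|/r = (8.99×10⁹ N·m²/C²)(2.83×10⁻⁶)(2.57×10⁻⁶)/(0.283) = 0.231 J.
v_min = √(2|U|/m) = √(2·0.231/7.69×10⁻³) = 7.75 m/s.

7.75 m/s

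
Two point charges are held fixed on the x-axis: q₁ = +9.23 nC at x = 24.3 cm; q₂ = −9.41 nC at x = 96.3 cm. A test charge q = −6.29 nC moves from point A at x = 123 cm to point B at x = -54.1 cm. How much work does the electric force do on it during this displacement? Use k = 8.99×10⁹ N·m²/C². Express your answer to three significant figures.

The work done by the electric force is W_field = −ΔU = −q(V_B − V_A) = q(V_A − V_B).
At A: distances to the source charges are 0.987 m, 0.267 m; V_A = Σ kqᵢ/rᵢ = -233 V.
At B: distances to the source charges are 0.784 m, 1.50 m; V_B = Σ kqᵢ/rᵢ = 49.6 V.
ΔV = V_B − V_A = 282 V.
W_field = −qΔV = −(-6.29×10⁻⁹ C)(282 V) = 1.78×10⁻⁶ J.

1.78×10⁻⁶ J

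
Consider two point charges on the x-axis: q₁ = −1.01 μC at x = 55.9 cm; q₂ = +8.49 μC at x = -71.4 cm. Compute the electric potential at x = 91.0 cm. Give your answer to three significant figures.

2.11×10⁴ V

The total potential is the scalar sum of each charge's contribution, V = Σ kqᵢ/rᵢ.
Distances from the field point to each charge: r₁ = 0.351 m, r₂ = 1.62 m.
V = k[(-1.01×10⁻⁶)/(0.351) + (8.49×10⁻⁶)/(1.62)] = 2.11×10⁴ V.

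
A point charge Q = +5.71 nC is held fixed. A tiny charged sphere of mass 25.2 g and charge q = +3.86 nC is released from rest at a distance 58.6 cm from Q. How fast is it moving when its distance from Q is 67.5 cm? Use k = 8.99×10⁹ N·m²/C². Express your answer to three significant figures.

Only the electrostatic force acts, so mechanical energy is conserved: ½mv² = U₁ − U₂ = kQq(1/r₁ − 1/r₂).
U₁ − U₂ = (8.99×10⁹ N·m²/C²)(5.71×10⁻⁹ C)(3.86×10⁻⁹ C)(1/0.586 − 1/0.675) = 4.46×10⁻⁸ J.
v = √(2·4.46×10⁻⁸/0.0252) = 1.88×10⁻³ m/s.

1.88×10⁻³ m/s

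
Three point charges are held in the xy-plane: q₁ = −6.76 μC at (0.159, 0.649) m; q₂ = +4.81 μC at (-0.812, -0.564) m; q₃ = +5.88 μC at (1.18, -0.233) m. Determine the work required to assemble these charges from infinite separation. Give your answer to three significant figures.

The work to assemble the configuration equals its total potential energy, U = Σ kqᵢqⱼ/rᵢⱼ over all pairs.
Pair separations: r₁₂ = 1.55 m, r₁₃ = 1.35 m, r₂₃ = 2.02 m.
U = (-0.188) + (-0.265) + (0.126) = -0.327 J.

-0.327 J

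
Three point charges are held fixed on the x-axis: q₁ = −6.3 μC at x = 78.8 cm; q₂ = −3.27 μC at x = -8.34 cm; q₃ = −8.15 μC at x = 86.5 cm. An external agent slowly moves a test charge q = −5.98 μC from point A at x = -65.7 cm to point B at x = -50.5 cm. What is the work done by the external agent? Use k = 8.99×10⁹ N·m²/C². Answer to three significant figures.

0.170 J

For quasistatic motion the external work equals the change in potential energy: W_ext = qΔV = q(V_B − V_A).
At A: distances to the source charges are 1.44 m, 0.574 m, 1.52 m; V_A = Σ kqᵢ/rᵢ = -1.39×10⁵ V.
At B: distances to the source charges are 1.29 m, 0.422 m, 1.37 m; V_B = Σ kqᵢ/rᵢ = -1.67×10⁵ V.
ΔV = V_B − V_A = -2.84×10⁴ V.
W_ext = qΔV = (-5.98×10⁻⁶ C)(-2.84×10⁴ V) = 0.170 J.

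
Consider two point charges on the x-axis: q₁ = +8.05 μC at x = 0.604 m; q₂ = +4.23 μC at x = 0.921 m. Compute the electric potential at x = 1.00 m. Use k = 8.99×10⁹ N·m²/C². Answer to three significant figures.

Electric potential is a scalar, so the contributions from each charge add algebraically: V = Σ kqᵢ/rᵢ.
Distances from the field point to each charge: r₁ = 0.396 m, r₂ = 0.0790 m.
V = k[(8.05×10⁻⁶)/(0.396) + (4.23×10⁻⁶)/(0.0790)] = 6.64×10⁵ V.

6.64×10⁵ V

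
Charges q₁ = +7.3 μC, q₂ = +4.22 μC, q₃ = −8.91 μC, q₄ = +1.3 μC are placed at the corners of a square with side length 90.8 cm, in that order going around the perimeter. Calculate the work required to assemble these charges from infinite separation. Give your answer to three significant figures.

-0.505 J

The work to assemble the configuration equals its total potential energy, U = Σ kqᵢqⱼ/rᵢⱼ over all pairs.
The four side pairs have separation 0.908 m and the two diagonal pairs 1.28 m.
Summing all 6 pair terms gives U = -0.505 J.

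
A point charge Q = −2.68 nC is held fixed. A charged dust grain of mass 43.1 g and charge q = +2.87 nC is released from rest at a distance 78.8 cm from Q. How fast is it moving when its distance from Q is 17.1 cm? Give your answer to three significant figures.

3.83×10⁻³ m/s

Only the electrostatic force acts, so mechanical energy is conserved: ½mv² = U₁ − U₂ = kQq(1/r₁ − 1/r₂).
U₁ − U₂ = (8.99×10⁹ N·m²/C²)(-2.68×10⁻⁹ C)(2.87×10⁻⁹ C)(1/0.788 − 1/0.171) = 3.17×10⁻⁷ J.
v = √(2·3.17×10⁻⁷/0.0431) = 3.83×10⁻³ m/s.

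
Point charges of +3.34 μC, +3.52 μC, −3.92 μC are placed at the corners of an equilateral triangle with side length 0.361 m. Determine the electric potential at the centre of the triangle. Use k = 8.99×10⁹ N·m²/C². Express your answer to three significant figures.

1.27×10⁵ V

The total potential is the scalar sum of each charge's contribution, V = Σ kqᵢ/rᵢ.
The distance from each vertex to the centroid is a/√3 = 0.208 m.
V = k[(3.34×10⁻⁶)/(0.208) + (3.52×10⁻⁶)/(0.208) + (-3.92×10⁻⁶)/(0.208)] = 1.27×10⁵ V.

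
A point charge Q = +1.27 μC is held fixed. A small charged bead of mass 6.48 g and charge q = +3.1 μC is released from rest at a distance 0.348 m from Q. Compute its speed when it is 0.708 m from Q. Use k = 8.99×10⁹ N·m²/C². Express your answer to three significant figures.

Only the electrostatic force acts, so mechanical energy is conserved: ½mv² = U₁ − U₂ = kQq(1/r₁ − 1/r₂).
U₁ − U₂ = (8.99×10⁹ N·m²/C²)(1.27×10⁻⁶ C)(3.10×10⁻⁶ C)(1/0.348 − 1/0.708) = 0.0517 J.
v = √(2·0.0517/6.48×10⁻³) = 4.00 m/s.

4.00 m/s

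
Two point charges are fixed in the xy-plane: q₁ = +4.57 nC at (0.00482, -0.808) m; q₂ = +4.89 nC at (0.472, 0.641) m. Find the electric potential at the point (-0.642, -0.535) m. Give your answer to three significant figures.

85.7 V

Electric potential is a scalar, so the contributions from each charge add algebraically: V = Σ kqᵢ/rᵢ.
Distances from the field point to each charge: r₁ = 0.702 m, r₂ = 1.62 m.
V = k[(4.57×10⁻⁹)/(0.702) + (4.89×10⁻⁹)/(1.62)] = 85.7 V.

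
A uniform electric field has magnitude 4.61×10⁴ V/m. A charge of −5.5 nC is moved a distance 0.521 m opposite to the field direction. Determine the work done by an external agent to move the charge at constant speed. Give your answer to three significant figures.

The potential change for a displacement 0.521 m opposite to the field direction is ΔV = +Ed = 2.40×10⁴ V.
W_ext = qΔV = -1.32×10⁻⁴ J.

-1.32×10⁻⁴ J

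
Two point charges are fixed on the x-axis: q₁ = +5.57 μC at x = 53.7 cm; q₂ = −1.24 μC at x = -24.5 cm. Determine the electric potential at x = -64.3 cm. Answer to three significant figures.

1.44×10⁴ V

Electric potential is a scalar, so the contributions from each charge add algebraically: V = Σ kqᵢ/rᵢ.
Distances from the field point to each charge: r₁ = 1.18 m, r₂ = 0.398 m.
V = k[(5.57×10⁻⁶)/(1.18) + (-1.24×10⁻⁶)/(0.398)] = 1.44×10⁴ V.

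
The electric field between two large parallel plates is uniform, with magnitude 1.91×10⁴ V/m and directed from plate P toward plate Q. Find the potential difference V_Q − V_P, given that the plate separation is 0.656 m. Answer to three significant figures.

-1.25×10⁴ V

In a uniform field, potential decreases in the direction of E: ΔV = −E·d for a displacement d parallel to E.
Going from P to Q is a displacement of 0.656 m along the field, so V_Q − V_P = −Ed = -1.25×10⁴ V.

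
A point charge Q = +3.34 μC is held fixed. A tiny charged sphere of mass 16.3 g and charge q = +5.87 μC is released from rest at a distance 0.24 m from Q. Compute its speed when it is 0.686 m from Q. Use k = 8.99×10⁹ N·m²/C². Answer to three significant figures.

Only the electrostatic force acts, so mechanical energy is conserved: ½mv² = U₁ − U₂ = kQq(1/r₁ − 1/r₂).
U₁ − U₂ = (8.99×10⁹ N·m²/C²)(3.34×10⁻⁶ C)(5.87×10⁻⁶ C)(1/0.240 − 1/0.686) = 0.477 J.
v = √(2·0.477/0.0163) = 7.65 m/s.

7.65 m/s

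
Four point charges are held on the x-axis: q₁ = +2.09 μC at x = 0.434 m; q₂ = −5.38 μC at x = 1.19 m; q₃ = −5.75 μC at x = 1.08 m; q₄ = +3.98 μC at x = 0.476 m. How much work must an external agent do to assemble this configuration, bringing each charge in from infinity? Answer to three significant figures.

The work to assemble the configuration equals its total potential energy, U = Σ kqᵢqⱼ/rᵢⱼ over all pairs.
Pair separations: r₁₂ = 0.756 m, r₁₃ = 0.646 m, r₁₄ = 0.0420 m, r₂₃ = 0.110 m, r₂₄ = 0.714 m, r₃₄ = 0.604 m.
Summing all 6 pair terms gives U = 3.40 J.

3.40 J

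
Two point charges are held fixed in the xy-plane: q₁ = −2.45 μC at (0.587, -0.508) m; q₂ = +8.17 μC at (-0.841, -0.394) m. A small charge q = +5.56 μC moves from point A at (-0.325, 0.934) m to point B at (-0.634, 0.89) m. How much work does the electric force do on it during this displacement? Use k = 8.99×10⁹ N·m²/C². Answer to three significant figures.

The work done by the electric force is W_field = −ΔU = −q(V_B − V_A) = q(V_A − V_B).
At A: distances to the source charges are 1.71 m, 1.42 m; V_A = Σ kqᵢ/rᵢ = 3.86×10⁴ V.
At B: distances to the source charges are 1.86 m, 1.30 m; V_B = Σ kqᵢ/rᵢ = 4.46×10⁴ V.
ΔV = V_B − V_A = 5960 V.
W_field = −qΔV = −(5.56×10⁻⁶ C)(5960 V) = -0.0332 J.

-0.0332 J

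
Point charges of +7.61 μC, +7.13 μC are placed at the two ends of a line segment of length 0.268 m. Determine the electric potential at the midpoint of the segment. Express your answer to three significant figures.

Electric potential is a scalar, so the contributions from each charge add algebraically: V = Σ kqᵢ/rᵢ.
Each charge is 0.134 m from the midpoint.
V = k[(7.61×10⁻⁶)/(0.134) + (7.13×10⁻⁶)/(0.134)] = 9.89×10⁵ V.

9.89×10⁵ V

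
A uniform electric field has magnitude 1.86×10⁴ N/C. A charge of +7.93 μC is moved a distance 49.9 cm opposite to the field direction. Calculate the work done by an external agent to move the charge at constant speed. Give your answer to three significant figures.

0.0736 J

The potential change for a displacement 49.9 cm opposite to the field direction is ΔV = +Ed = 9280 V.
W_ext = qΔV = 0.0736 J.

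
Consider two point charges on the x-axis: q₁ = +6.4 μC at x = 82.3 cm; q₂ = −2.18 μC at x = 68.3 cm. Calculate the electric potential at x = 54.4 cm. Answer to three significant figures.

6.52×10⁴ V

Electric potential is a scalar, so the contributions from each charge add algebraically: V = Σ kqᵢ/rᵢ.
Distances from the field point to each charge: r₁ = 0.279 m, r₂ = 0.139 m.
V = k[(6.40×10⁻⁶)/(0.279) + (-2.18×10⁻⁶)/(0.139)] = 6.52×10⁴ V.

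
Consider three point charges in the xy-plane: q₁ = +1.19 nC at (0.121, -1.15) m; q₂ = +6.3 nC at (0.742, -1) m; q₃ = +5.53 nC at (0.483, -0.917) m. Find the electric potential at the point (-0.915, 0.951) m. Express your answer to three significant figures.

48.0 V

Electric potential is a scalar, so the contributions from each charge add algebraically: V = Σ kqᵢ/rᵢ.
Distances from the field point to each charge: r₁ = 2.34 m, r₂ = 2.56 m, r₃ = 2.33 m.
V = k[(1.19×10⁻⁹)/(2.34) + (6.30×10⁻⁹)/(2.56) + (5.53×10⁻⁹)/(2.33)] = 48.0 V.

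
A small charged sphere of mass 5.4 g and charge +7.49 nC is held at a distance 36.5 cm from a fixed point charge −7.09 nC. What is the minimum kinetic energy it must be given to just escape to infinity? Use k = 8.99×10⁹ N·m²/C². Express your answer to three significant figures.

1.31×10⁻⁶ J

To just escape, total mechanical energy must reach zero at infinity: ½mv²_min + U = 0, so ½mv²_min = −U = |kQq|/r.
|U| = |kQq|/r = (8.99×10⁹ N·m²/C²)(7.09×10⁻⁹)(7.49×10⁻⁹)/(0.365) = 1.31×10⁻⁶ J.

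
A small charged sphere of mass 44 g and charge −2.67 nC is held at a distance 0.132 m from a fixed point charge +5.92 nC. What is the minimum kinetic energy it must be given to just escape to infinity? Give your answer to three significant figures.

To just escape, total mechanical energy must reach zero at infinity: ½mv²_min + U = 0, so ½mv²_min = −U = |kQq|/r.
|U| = |kQq|/r = (8.99×10⁹ N·m²/C²)(5.92×10⁻⁹)(2.67×10⁻⁹)/(0.132) = 1.08×10⁻⁶ J.

1.08×10⁻⁶ J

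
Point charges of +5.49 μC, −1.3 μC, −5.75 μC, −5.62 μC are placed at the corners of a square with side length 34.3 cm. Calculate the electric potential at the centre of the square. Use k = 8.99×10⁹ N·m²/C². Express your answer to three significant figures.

-2.66×10⁵ V

The total potential is the scalar sum of each charge's contribution, V = Σ kqᵢ/rᵢ.
The distance from each corner to the centre is a√2/2 = 0.243 m.
V = k[(5.49×10⁻⁶)/(0.243) + (-1.30×10⁻⁶)/(0.243) + (-5.75×10⁻⁶)/(0.243) + (-5.62×10⁻⁶)/(0.243)] = -2.66×10⁵ V.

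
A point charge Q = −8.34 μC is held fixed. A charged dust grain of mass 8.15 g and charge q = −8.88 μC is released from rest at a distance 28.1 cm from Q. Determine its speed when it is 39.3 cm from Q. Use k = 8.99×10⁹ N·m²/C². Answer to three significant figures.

12.9 m/s

Only the electrostatic force acts, so mechanical energy is conserved: ½mv² = U₁ − U₂ = kQq(1/r₁ − 1/r₂).
U₁ − U₂ = (8.99×10⁹ N·m²/C²)(-8.34×10⁻⁶ C)(-8.88×10⁻⁶ C)(1/0.281 − 1/0.393) = 0.675 J.
v = √(2·0.675/8.15×10⁻³) = 12.9 m/s.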